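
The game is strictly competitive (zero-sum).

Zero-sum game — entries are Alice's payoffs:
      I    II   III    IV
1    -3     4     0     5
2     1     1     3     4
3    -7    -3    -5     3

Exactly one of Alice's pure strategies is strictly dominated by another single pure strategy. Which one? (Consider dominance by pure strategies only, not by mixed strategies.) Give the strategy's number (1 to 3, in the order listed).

Compare 3 with 1: -3 > -7, 4 > -3, 0 > -5, 5 > 3.
So 1 strictly dominates 3 for Alice; 3 is strictly dominated.

3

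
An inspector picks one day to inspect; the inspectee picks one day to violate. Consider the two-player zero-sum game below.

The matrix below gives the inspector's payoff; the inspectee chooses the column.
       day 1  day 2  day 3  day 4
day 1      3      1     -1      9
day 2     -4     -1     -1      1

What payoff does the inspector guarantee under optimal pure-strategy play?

Row minima: -1, -4 → the inspector's maximin is -1.
Column maxima: 3, 1, -1, 9 → the inspectee's minimax is -1.
They coincide at (day 1, day 3), so the value is -1.

-1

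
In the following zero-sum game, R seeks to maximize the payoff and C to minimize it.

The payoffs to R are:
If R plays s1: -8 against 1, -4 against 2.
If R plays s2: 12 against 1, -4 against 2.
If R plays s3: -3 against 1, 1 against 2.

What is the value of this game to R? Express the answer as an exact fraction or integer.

Row s1 is strictly dominated by row s3, so R never plays it.
The remaining 2×2 game on (s2, s3) × (1, 2) has no saddle point. Let R play s2 with probability p; indifference gives 12p − 3(1−p) = −4p + (1−p), so p = 1/5.
Similarly C's optimal q on 1 is 1/4, and the value is 12·(1/4) + (-4)·(3/4) = 0.

0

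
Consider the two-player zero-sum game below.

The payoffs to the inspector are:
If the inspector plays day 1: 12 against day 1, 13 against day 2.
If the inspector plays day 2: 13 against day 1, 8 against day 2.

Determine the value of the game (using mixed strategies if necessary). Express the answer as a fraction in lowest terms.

73/6

Row minima are 12 and 8, so the inspector's maximin is 12; column maxima are 13 and 13, so the inspectee's minimax is 13. These differ, so the equilibrium is in mixed strategies.
Let the inspector play day 1 with probability p. The inspectee is indifferent when 12p + 13(1−p) = 13p + 8(1−p), giving p = 5/6.
Let the inspectee play day 1 with probability q. The inspector is indifferent when 12q + 13(1−q) = 13q + 8(1−q), giving q = 5/6.
The value is 12·(5/6) + (13)·(1/6) = 73/6.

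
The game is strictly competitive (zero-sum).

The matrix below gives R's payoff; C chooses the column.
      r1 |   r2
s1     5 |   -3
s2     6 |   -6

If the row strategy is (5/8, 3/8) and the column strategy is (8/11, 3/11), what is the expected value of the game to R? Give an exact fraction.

Against (8/11, 3/11), each row's expected payoff is s1: 31/11; s2: 30/11.
Taking the (5/8, 3/8)-weighted average: (5/8)·(31/11) + (3/8)·(30/11) = 245/88.

245/88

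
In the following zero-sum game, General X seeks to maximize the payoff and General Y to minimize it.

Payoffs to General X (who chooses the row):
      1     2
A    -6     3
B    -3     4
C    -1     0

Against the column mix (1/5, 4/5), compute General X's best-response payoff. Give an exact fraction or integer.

13/5

A: (-6)·(1/5) + (3)·(4/5) = 6/5.
B: (-3)·(1/5) + (4)·(4/5) = 13/5.
C: (-1)·(1/5) + (0)·(4/5) = -1/5.
The best pure response is B with expected payoff 13/5.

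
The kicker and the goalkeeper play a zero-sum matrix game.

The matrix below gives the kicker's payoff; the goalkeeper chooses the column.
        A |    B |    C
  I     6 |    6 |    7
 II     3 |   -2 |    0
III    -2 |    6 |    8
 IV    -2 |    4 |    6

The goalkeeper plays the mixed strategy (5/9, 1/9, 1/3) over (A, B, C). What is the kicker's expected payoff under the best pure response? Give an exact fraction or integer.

I: (6)·(5/9) + (6)·(1/9) + (7)·(1/3) = 19/3.
II: (3)·(5/9) + (-2)·(1/9) + (0)·(1/3) = 13/9.
III: (-2)·(5/9) + (6)·(1/9) + (8)·(1/3) = 20/9.
IV: (-2)·(5/9) + (4)·(1/9) + (6)·(1/3) = 4/3.
The best pure response is I with expected payoff 19/3.

19/3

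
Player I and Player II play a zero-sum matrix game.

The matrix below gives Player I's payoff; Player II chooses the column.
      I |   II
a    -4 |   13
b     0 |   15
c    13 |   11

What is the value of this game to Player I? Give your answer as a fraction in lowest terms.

195/17

Row a is strictly dominated by row b, so Player I never plays it.
The remaining 2×2 game on (b, c) × (I, II) has no saddle point. Let Player I play b with probability p; indifference gives 13(1−p) = 15p + 11(1−p), so p = 2/17.
Similarly Player II's optimal q on I is 4/17, and the value is 0·(4/17) + (15)·(13/17) = 195/17.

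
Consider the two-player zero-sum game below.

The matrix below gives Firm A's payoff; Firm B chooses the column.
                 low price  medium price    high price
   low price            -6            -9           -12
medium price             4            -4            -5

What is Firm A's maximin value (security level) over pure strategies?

The worst-case payoff for each row is low price: -12, medium price: -5.
The best of these is -5.

-5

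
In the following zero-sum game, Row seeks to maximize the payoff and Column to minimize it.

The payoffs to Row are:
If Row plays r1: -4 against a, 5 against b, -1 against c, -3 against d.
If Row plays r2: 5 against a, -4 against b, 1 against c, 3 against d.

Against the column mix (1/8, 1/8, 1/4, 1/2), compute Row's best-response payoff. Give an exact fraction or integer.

r1: (-4)·(1/8) + (5)·(1/8) + (-1)·(1/4) + (-3)·(1/2) = -13/8.
r2: (5)·(1/8) + (-4)·(1/8) + (1)·(1/4) + (3)·(1/2) = 15/8.
The best pure response is r2 with expected payoff 15/8.

15/8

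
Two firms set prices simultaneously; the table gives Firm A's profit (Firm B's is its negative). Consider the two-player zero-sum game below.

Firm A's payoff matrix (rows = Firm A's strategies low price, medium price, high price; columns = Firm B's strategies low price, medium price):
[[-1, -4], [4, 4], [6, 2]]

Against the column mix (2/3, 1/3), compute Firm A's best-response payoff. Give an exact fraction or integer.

14/3

low price: (-1)·(2/3) + (-4)·(1/3) = -2.
medium price: (4)·(2/3) + (4)·(1/3) = 4.
high price: (6)·(2/3) + (2)·(1/3) = 14/3.
The best pure response is high price with expected payoff 14/3.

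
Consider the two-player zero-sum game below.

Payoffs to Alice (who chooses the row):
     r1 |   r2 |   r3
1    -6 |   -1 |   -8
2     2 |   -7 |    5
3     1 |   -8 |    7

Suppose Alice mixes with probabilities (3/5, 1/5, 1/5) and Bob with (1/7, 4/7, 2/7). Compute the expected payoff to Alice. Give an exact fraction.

Against (1/7, 4/7, 2/7), each row's expected payoff is 1: -26/7; 2: -16/7; 3: -17/7.
Taking the (3/5, 1/5, 1/5)-weighted average: (3/5)·(-26/7) + (1/5)·(-16/7) + (1/5)·(-17/7) = -111/35.

-111/35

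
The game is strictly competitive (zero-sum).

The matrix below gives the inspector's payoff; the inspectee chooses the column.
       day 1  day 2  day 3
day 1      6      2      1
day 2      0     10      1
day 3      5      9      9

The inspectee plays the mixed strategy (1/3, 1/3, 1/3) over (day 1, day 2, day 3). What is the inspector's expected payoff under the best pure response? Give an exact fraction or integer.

23/3

day 1: (6)·(1/3) + (2)·(1/3) + (1)·(1/3) = 3.
day 2: (0)·(1/3) + (10)·(1/3) + (1)·(1/3) = 11/3.
day 3: (5)·(1/3) + (9)·(1/3) + (9)·(1/3) = 23/3.
The best pure response is day 3 with expected payoff 23/3.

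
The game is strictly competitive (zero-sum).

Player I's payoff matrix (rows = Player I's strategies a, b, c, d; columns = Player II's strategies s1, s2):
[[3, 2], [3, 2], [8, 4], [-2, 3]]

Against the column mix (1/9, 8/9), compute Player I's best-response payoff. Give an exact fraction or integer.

a: (3)·(1/9) + (2)·(8/9) = 19/9.
b: (3)·(1/9) + (2)·(8/9) = 19/9.
c: (8)·(1/9) + (4)·(8/9) = 40/9.
d: (-2)·(1/9) + (3)·(8/9) = 22/9.
The best pure response is c with expected payoff 40/9.

40/9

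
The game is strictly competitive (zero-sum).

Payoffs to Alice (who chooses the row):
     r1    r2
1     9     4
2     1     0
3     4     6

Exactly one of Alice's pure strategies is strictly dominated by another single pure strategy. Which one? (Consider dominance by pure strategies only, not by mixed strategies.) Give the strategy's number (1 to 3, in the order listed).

2

Compare 2 with 1: 9 > 1, 4 > 0.
So 1 strictly dominates 2 for Alice; 2 is strictly dominated.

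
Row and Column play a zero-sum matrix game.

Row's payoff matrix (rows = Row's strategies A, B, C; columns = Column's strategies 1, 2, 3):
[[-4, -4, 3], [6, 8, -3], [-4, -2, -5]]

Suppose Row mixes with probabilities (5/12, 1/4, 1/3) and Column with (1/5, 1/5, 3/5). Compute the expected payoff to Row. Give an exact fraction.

Against (1/5, 1/5, 3/5), each row's expected payoff is A: 1/5; B: 1; C: -21/5.
Taking the (5/12, 1/4, 1/3)-weighted average: (5/12)·(1/5) + (1/4)·(1) + (1/3)·(-21/5) = -16/15.

-16/15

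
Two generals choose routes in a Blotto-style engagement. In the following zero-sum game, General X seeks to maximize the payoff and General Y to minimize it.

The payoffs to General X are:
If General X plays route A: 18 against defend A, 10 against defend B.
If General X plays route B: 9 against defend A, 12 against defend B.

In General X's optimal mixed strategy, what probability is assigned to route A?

Row minima are 10 and 9, so General X's maximin is 10; column maxima are 18 and 12, so General Y's minimax is 12. These differ, so the equilibrium is in mixed strategies.
Let General X play route A with probability p. General Y is indifferent when 18p + 9(1−p) = 10p + 12(1−p), giving p = 3/11.

3/11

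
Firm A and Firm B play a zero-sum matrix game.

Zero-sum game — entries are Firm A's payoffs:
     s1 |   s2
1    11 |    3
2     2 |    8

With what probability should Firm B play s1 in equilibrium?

5/14

Row minima are 3 and 2, so Firm A's maximin is 3; column maxima are 11 and 8, so Firm B's minimax is 8. These differ, so the equilibrium is in mixed strategies.
Let Firm B play s1 with probability q. Firm A is indifferent when 11q + 3(1−q) = 2q + 8(1−q), giving q = 5/14.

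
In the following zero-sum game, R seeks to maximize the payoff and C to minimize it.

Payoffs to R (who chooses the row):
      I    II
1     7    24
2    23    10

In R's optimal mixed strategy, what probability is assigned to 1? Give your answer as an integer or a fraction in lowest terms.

Row minima are 7 and 10, so R's maximin is 10; column maxima are 23 and 24, so C's minimax is 23. These differ, so the equilibrium is in mixed strategies.
Let R play 1 with probability p. C is indifferent when 7p + 23(1−p) = 24p + 10(1−p), giving p = 13/30.

13/30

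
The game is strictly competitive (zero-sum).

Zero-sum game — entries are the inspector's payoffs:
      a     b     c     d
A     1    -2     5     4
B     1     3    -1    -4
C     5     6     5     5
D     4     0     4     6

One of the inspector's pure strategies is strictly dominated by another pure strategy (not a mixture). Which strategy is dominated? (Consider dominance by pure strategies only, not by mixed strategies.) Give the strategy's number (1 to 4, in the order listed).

Compare B with C: 5 > 1, 6 > 3, 5 > -1, 5 > -4.
So C strictly dominates B for the inspector; B is strictly dominated.

2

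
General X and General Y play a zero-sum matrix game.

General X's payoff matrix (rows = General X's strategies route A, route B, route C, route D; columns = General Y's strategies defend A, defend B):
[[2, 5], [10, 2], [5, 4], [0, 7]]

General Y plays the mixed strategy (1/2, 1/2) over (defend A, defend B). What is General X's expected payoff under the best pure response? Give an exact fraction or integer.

6

route A: (2)·(1/2) + (5)·(1/2) = 7/2.
route B: (10)·(1/2) + (2)·(1/2) = 6.
route C: (5)·(1/2) + (4)·(1/2) = 9/2.
route D: (0)·(1/2) + (7)·(1/2) = 7/2.
The best pure response is route B with expected payoff 6.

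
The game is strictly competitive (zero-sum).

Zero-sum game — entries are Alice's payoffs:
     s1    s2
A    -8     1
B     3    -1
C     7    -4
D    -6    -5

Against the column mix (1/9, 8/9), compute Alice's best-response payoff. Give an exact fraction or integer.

A: (-8)·(1/9) + (1)·(8/9) = 0.
B: (3)·(1/9) + (-1)·(8/9) = -5/9.
C: (7)·(1/9) + (-4)·(8/9) = -25/9.
D: (-6)·(1/9) + (-5)·(8/9) = -46/9.
The best pure response is A with expected payoff 0.

0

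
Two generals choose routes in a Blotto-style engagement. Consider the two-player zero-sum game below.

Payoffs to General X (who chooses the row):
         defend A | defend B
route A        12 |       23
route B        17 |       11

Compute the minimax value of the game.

259/17

Row minima are 12 and 11, so General X's maximin is 12; column maxima are 17 and 23, so General Y's minimax is 17. These differ, so the equilibrium is in mixed strategies.
Let General X play route A with probability p. General Y is indifferent when 12p + 17(1−p) = 23p + 11(1−p), giving p = 6/17.
Let General Y play defend A with probability q. General X is indifferent when 12q + 23(1−q) = 17q + 11(1−q), giving q = 12/17.
The value is 12·(12/17) + (23)·(5/17) = 259/17.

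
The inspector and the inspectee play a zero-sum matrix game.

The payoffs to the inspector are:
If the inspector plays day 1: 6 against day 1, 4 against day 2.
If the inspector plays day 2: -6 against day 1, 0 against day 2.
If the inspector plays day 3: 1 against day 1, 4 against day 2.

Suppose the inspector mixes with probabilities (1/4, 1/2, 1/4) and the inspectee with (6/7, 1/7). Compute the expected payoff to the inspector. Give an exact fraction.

Against (6/7, 1/7), each row's expected payoff is day 1: 40/7; day 2: -36/7; day 3: 10/7.
Taking the (1/4, 1/2, 1/4)-weighted average: (1/4)·(40/7) + (1/2)·(-36/7) + (1/4)·(10/7) = -11/14.

-11/14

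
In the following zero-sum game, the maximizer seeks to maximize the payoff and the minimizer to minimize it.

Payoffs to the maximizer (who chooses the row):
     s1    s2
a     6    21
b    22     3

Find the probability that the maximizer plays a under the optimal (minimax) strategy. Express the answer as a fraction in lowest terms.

19/34

Row minima are 6 and 3, so the maximizer's maximin is 6; column maxima are 22 and 21, so the minimizer's minimax is 21. These differ, so the equilibrium is in mixed strategies.
Let the maximizer play a with probability p. The minimizer is indifferent when 6p + 22(1−p) = 21p + 3(1−p), giving p = 19/34.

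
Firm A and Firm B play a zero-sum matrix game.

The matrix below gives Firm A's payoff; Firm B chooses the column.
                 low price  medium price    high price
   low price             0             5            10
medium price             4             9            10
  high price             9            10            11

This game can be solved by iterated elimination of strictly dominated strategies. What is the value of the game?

Column high price is strictly dominated by low price for Firm B (0<10, 4<10, 9<11); eliminate high price.
Row low price is strictly dominated by row medium price (4>0, 9>5); eliminate low price.
Column medium price is strictly dominated by low price for Firm B (4<9, 9<10); eliminate medium price.
Row medium price is strictly dominated by row high price (9>4); eliminate medium price.
Only (high price, low price) remains, with payoff 9.

9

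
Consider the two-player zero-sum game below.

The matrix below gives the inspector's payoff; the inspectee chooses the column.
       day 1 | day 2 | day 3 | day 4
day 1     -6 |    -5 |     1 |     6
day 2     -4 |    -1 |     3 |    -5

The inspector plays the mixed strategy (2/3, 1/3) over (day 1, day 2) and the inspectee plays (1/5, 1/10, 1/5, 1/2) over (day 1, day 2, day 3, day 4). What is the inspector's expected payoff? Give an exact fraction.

1/15

Against (1/5, 1/10, 1/5, 1/2), each row's expected payoff is day 1: 3/2; day 2: -14/5.
Taking the (2/3, 1/3)-weighted average: (2/3)·(3/2) + (1/3)·(-14/5) = 1/15.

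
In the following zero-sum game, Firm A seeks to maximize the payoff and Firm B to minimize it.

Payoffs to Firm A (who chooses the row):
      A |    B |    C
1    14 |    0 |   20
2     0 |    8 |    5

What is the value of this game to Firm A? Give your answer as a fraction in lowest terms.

Column C is strictly dominated by A for Firm B (it gives Firm A more in every row).
The remaining 2×2 game on (1, 2) × (A, B) has no saddle point. Let Firm A play 1 with probability p; indifference gives 14p = 8(1−p), so p = 4/11.
Similarly Firm B's optimal q on A is 4/11, and the value is 14·(4/11) + (0)·(7/11) = 56/11.

56/11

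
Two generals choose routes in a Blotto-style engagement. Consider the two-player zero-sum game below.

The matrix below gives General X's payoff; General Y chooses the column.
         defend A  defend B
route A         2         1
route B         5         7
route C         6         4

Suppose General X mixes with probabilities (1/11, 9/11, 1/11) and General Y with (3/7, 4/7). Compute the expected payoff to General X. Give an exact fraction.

431/77

Against (3/7, 4/7), each row's expected payoff is route A: 10/7; route B: 43/7; route C: 34/7.
Taking the (1/11, 9/11, 1/11)-weighted average: (1/11)·(10/7) + (9/11)·(43/7) + (1/11)·(34/7) = 431/77.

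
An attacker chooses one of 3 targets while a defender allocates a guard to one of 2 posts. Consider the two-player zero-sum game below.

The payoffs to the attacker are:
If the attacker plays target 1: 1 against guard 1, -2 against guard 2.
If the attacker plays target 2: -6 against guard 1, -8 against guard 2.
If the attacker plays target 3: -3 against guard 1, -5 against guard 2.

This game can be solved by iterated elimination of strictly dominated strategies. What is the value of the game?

-2

Row target 3 is strictly dominated by row target 1 (1>-3, -2>-5); eliminate target 3.
Column guard 1 is strictly dominated by guard 2 for the defender (-2<1, -8<-6); eliminate guard 1.
Row target 2 is strictly dominated by row target 1 (-2>-8); eliminate target 2.
Only (target 1, guard 2) remains, with payoff -2.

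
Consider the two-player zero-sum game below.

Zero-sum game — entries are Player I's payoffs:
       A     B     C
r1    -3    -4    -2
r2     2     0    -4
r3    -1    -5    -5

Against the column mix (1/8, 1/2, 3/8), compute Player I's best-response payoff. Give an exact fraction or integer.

-5/4

r1: (-3)·(1/8) + (-4)·(1/2) + (-2)·(3/8) = -25/8.
r2: (2)·(1/8) + (0)·(1/2) + (-4)·(3/8) = -5/4.
r3: (-1)·(1/8) + (-5)·(1/2) + (-5)·(3/8) = -9/2.
The best pure response is r2 with expected payoff -5/4.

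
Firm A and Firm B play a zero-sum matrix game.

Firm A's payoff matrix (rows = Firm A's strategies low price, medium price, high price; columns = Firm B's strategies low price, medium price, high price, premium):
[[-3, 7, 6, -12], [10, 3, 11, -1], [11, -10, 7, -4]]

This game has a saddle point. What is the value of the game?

-1

Row minima: -12, -1, -10 → Firm A's maximin is -1.
Column maxima: 11, 7, 11, -1 → Firm B's minimax is -1.
They coincide at (medium price, premium), so the value is -1.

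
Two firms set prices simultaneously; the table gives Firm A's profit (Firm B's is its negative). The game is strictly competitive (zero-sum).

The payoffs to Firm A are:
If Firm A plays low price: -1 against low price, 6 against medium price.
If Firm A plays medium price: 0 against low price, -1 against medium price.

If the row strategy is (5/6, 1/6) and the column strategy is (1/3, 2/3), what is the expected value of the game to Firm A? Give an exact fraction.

53/18

Against (1/3, 2/3), each row's expected payoff is low price: 11/3; medium price: -2/3.
Taking the (5/6, 1/6)-weighted average: (5/6)·(11/3) + (1/6)·(-2/3) = 53/18.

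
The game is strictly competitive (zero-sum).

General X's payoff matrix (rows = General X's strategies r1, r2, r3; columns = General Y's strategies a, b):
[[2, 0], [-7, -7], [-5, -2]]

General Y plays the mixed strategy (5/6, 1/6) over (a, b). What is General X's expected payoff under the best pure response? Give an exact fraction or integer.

r1: (2)·(5/6) + (0)·(1/6) = 5/3.
r2: (-7)·(5/6) + (-7)·(1/6) = -7.
r3: (-5)·(5/6) + (-2)·(1/6) = -9/2.
The best pure response is r1 with expected payoff 5/3.

5/3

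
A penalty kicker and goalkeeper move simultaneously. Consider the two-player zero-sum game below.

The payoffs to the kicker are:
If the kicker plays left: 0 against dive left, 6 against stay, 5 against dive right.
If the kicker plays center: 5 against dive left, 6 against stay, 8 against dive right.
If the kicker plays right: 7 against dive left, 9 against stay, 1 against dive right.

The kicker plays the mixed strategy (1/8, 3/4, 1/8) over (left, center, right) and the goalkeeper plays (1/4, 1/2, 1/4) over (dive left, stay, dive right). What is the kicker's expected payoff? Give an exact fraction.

Against (1/4, 1/2, 1/4), each row's expected payoff is left: 17/4; center: 25/4; right: 13/2.
Taking the (1/8, 3/4, 1/8)-weighted average: (1/8)·(17/4) + (3/4)·(25/4) + (1/8)·(13/2) = 193/32.

193/32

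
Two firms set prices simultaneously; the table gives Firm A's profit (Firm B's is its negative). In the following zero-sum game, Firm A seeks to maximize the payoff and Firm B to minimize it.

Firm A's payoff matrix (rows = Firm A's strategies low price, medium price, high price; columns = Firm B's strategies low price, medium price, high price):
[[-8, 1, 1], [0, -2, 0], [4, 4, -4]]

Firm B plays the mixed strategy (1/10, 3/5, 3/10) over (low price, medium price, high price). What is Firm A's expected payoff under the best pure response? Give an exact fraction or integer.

8/5

low price: (-8)·(1/10) + (1)·(3/5) + (1)·(3/10) = 1/10.
medium price: (0)·(1/10) + (-2)·(3/5) + (0)·(3/10) = -6/5.
high price: (4)·(1/10) + (4)·(3/5) + (-4)·(3/10) = 8/5.
The best pure response is high price with expected payoff 8/5.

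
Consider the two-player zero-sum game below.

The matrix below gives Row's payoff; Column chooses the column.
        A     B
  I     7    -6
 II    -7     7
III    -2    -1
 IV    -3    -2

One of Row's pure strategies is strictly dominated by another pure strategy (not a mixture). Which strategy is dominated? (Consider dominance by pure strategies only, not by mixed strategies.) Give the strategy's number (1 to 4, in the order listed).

4

Compare IV with III: -2 > -3, -1 > -2.
So III strictly dominates IV for Row; IV is strictly dominated.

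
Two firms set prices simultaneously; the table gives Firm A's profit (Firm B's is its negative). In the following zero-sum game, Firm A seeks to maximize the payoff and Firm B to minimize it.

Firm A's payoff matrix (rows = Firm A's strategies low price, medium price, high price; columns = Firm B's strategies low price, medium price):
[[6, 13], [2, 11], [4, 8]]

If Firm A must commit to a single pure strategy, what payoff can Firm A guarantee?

6

The worst-case payoff for each row is low price: 6, medium price: 2, high price: 4.
The best of these is 6.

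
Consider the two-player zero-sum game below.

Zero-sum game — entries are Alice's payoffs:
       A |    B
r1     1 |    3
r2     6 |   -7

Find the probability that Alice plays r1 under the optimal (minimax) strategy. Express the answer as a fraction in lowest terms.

13/15

Row minima are 1 and -7, so Alice's maximin is 1; column maxima are 6 and 3, so Bob's minimax is 3. These differ, so the equilibrium is in mixed strategies.
Let Alice play r1 with probability p. Bob is indifferent when p + 6(1−p) = 3p − 7(1−p), giving p = 13/15.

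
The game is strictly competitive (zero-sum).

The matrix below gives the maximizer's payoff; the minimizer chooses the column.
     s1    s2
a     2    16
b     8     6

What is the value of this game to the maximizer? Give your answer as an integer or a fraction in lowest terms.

29/4

Row minima are 2 and 6, so the maximizer's maximin is 6; column maxima are 8 and 16, so the minimizer's minimax is 8. These differ, so the equilibrium is in mixed strategies.
Let the maximizer play a with probability p. The minimizer is indifferent when 2p + 8(1−p) = 16p + 6(1−p), giving p = 1/8.
Let the minimizer play s1 with probability q. The maximizer is indifferent when 2q + 16(1−q) = 8q + 6(1−q), giving q = 5/8.
The value is 2·(5/8) + (16)·(3/8) = 29/4.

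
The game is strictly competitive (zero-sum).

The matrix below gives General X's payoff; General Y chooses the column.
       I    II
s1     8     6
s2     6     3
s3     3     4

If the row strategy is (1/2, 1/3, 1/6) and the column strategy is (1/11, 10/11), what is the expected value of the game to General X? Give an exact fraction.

Against (1/11, 10/11), each row's expected payoff is s1: 68/11; s2: 36/11; s3: 43/11.
Taking the (1/2, 1/3, 1/6)-weighted average: (1/2)·(68/11) + (1/3)·(36/11) + (1/6)·(43/11) = 29/6.

29/6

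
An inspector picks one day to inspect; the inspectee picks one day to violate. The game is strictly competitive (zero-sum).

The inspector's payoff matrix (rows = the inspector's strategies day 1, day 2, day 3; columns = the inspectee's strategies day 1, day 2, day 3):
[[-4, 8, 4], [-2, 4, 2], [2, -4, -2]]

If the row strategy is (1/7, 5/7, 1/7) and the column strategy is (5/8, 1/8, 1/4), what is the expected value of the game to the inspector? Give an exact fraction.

-3/14

Against (5/8, 1/8, 1/4), each row's expected payoff is day 1: -1/2; day 2: -1/4; day 3: 1/4.
Taking the (1/7, 5/7, 1/7)-weighted average: (1/7)·(-1/2) + (5/7)·(-1/4) + (1/7)·(1/4) = -3/14.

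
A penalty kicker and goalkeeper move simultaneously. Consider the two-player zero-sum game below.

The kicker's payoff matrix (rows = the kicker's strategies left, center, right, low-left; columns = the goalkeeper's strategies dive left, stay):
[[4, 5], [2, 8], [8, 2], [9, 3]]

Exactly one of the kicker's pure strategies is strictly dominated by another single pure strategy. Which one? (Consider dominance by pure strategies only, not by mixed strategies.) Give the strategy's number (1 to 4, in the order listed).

Compare right with low-left: 9 > 8, 3 > 2.
So low-left strictly dominates right for the kicker; right is strictly dominated.

3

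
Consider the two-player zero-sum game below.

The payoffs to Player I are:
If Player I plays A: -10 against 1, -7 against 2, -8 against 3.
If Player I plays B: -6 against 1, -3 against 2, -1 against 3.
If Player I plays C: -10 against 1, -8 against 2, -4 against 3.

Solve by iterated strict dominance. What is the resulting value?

-6

Row A is strictly dominated by row B (-6>-10, -3>-7, -1>-8); eliminate A.
Column 2 is strictly dominated by 1 for Player II (-6<-3, -10<-8); eliminate 2.
Row C is strictly dominated by row B (-6>-10, -1>-4); eliminate C.
Column 3 is strictly dominated by 1 for Player II (-6<-1); eliminate 3.
Only (B, 1) remains, with payoff -6.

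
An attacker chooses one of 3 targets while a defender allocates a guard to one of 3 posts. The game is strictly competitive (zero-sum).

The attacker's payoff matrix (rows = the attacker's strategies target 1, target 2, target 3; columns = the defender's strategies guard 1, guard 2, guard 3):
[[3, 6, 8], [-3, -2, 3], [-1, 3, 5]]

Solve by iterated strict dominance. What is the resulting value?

3

Column guard 2 is strictly dominated by guard 1 for the defender (3<6, -3<-2, -1<3); eliminate guard 2.
Row target 3 is strictly dominated by row target 1 (3>-1, 8>5); eliminate target 3.
Column guard 3 is strictly dominated by guard 1 for the defender (3<8, -3<3); eliminate guard 3.
Row target 2 is strictly dominated by row target 1 (3>-3); eliminate target 2.
Only (target 1, guard 1) remains, with payoff 3.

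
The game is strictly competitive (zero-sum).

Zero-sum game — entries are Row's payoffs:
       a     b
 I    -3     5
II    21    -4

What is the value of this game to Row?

Row minima are -3 and -4, so Row's maximin is -3; column maxima are 21 and 5, so Column's minimax is 5. These differ, so the equilibrium is in mixed strategies.
Let Row play I with probability p. Column is indifferent when −3p + 21(1−p) = 5p − 4(1−p), giving p = 25/33.
Let Column play a with probability q. Row is indifferent when −3q + 5(1−q) = 21q − 4(1−q), giving q = 3/11.
The value is -3·(3/11) + (5)·(8/11) = 31/11.

31/11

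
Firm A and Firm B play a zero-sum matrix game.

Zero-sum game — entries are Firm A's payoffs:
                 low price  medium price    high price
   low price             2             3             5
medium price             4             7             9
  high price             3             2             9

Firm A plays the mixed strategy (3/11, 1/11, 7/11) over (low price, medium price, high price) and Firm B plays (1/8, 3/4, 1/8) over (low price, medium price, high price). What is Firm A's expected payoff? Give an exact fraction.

149/44

Against (1/8, 3/4, 1/8), each row's expected payoff is low price: 25/8; medium price: 55/8; high price: 3.
Taking the (3/11, 1/11, 7/11)-weighted average: (3/11)·(25/8) + (1/11)·(55/8) + (7/11)·(3) = 149/44.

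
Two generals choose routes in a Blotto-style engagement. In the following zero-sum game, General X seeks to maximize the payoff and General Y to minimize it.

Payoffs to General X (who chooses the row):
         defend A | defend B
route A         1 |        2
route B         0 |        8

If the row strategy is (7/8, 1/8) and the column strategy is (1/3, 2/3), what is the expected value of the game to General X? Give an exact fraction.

17/8

Against (1/3, 2/3), each row's expected payoff is route A: 5/3; route B: 16/3.
Taking the (7/8, 1/8)-weighted average: (7/8)·(5/3) + (1/8)·(16/3) = 17/8.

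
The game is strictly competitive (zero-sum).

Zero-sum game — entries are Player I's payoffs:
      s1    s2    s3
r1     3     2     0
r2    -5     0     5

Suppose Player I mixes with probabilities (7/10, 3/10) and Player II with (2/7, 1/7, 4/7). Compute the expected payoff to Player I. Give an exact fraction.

Against (2/7, 1/7, 4/7), each row's expected payoff is r1: 8/7; r2: 10/7.
Taking the (7/10, 3/10)-weighted average: (7/10)·(8/7) + (3/10)·(10/7) = 43/35.

43/35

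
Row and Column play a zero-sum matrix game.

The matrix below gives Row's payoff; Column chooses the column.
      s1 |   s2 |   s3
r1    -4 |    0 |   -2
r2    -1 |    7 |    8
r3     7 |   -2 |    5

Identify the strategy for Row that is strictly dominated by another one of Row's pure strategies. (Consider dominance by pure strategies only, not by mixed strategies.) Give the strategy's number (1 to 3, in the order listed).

1

Compare r1 with r2: -1 > -4, 7 > 0, 8 > -2.
So r2 strictly dominates r1 for Row; r1 is strictly dominated.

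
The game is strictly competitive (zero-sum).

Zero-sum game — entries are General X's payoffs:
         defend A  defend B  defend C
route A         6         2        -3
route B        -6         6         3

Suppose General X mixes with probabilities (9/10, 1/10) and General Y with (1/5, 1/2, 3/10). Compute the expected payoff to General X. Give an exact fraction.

36/25

Against (1/5, 1/2, 3/10), each row's expected payoff is route A: 13/10; route B: 27/10.
Taking the (9/10, 1/10)-weighted average: (9/10)·(13/10) + (1/10)·(27/10) = 36/25.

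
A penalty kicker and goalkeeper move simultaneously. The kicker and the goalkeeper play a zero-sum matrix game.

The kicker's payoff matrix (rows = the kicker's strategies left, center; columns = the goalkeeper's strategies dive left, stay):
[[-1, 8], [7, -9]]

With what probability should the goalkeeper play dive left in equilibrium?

17/25

Row minima are -1 and -9, so the kicker's maximin is -1; column maxima are 7 and 8, so the goalkeeper's minimax is 7. These differ, so the equilibrium is in mixed strategies.
Let the goalkeeper play dive left with probability q. The kicker is indifferent when −q + 8(1−q) = 7q − 9(1−q), giving q = 17/25.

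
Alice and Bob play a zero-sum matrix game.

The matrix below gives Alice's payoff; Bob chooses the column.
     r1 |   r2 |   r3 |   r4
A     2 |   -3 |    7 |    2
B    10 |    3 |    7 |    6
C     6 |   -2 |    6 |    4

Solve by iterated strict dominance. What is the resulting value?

3

Column r3 is strictly dominated by r2 for Bob (-3<7, 3<7, -2<6); eliminate r3.
Column r4 is strictly dominated by r2 for Bob (-3<2, 3<6, -2<4); eliminate r4.
Row A is strictly dominated by row B (10>2, 3>-3); eliminate A.
Column r1 is strictly dominated by r2 for Bob (3<10, -2<6); eliminate r1.
Row C is strictly dominated by row B (3>-2); eliminate C.
Only (B, r2) remains, with payoff 3.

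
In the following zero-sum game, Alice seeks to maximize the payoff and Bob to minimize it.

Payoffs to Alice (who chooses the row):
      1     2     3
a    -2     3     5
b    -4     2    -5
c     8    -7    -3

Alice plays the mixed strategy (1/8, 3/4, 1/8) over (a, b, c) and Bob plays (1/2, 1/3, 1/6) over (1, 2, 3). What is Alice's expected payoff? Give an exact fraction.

Against (1/2, 1/3, 1/6), each row's expected payoff is a: 5/6; b: -13/6; c: 7/6.
Taking the (1/8, 3/4, 1/8)-weighted average: (1/8)·(5/6) + (3/4)·(-13/6) + (1/8)·(7/6) = -11/8.

-11/8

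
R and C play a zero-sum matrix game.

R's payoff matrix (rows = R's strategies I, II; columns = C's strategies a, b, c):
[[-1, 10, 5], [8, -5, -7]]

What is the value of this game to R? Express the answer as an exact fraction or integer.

11/7

Column b is strictly dominated by c for C (it gives R more in every row).
The remaining 2×2 game on (I, II) × (a, c) has no saddle point. Let R play I with probability p; indifference gives −p + 8(1−p) = 5p − 7(1−p), so p = 5/7.
Similarly C's optimal q on a is 4/7, and the value is -1·(4/7) + (5)·(3/7) = 11/7.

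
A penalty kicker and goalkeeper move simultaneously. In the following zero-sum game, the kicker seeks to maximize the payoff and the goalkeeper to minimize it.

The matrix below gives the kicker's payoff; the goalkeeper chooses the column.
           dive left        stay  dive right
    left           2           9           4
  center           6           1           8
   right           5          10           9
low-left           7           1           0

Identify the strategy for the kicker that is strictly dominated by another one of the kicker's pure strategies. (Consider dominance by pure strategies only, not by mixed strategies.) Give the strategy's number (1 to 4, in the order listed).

Compare left with right: 5 > 2, 10 > 9, 9 > 4.
So right strictly dominates left for the kicker; left is strictly dominated.

1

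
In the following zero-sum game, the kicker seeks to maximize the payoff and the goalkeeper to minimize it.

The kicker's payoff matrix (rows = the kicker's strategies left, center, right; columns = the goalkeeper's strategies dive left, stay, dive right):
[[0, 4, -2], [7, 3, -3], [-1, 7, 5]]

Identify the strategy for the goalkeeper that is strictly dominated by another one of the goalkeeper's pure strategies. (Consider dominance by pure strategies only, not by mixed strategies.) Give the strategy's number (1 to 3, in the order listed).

The goalkeeper prefers columns that give the kicker less. Compare stay with dive right: -2 < 4, -3 < 3, 5 < 7.
So dive right strictly dominates stay for the goalkeeper; stay is strictly dominated.

2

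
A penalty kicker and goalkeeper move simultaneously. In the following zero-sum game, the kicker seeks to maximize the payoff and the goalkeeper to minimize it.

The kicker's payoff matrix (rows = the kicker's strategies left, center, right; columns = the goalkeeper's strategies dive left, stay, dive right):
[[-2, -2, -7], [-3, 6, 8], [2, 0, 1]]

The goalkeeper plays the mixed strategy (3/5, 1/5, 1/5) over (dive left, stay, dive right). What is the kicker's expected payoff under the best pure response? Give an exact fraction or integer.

7/5

left: (-2)·(3/5) + (-2)·(1/5) + (-7)·(1/5) = -3.
center: (-3)·(3/5) + (6)·(1/5) + (8)·(1/5) = 1.
right: (2)·(3/5) + (0)·(1/5) + (1)·(1/5) = 7/5.
The best pure response is right with expected payoff 7/5.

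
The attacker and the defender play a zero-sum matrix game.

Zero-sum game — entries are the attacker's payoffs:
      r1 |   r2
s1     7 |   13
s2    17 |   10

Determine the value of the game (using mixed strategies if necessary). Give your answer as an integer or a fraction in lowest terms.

Row minima are 7 and 10, so the attacker's maximin is 10; column maxima are 17 and 13, so the defender's minimax is 13. These differ, so the equilibrium is in mixed strategies.
Let the attacker play s1 with probability p. The defender is indifferent when 7p + 17(1−p) = 13p + 10(1−p), giving p = 7/13.
Let the defender play r1 with probability q. The attacker is indifferent when 7q + 13(1−q) = 17q + 10(1−q), giving q = 3/13.
The value is 7·(3/13) + (13)·(10/13) = 151/13.

151/13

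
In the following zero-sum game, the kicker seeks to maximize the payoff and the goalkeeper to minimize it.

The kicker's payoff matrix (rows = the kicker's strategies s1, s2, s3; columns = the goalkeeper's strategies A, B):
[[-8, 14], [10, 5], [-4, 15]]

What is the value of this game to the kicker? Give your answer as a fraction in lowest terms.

Row s1 is strictly dominated by row s3, so the kicker never plays it.
The remaining 2×2 game on (s2, s3) × (A, B) has no saddle point. Let the kicker play s2 with probability p; indifference gives 10p − 4(1−p) = 5p + 15(1−p), so p = 19/24.
Similarly the goalkeeper's optimal q on A is 5/12, and the value is 10·(5/12) + (5)·(7/12) = 85/12.

85/12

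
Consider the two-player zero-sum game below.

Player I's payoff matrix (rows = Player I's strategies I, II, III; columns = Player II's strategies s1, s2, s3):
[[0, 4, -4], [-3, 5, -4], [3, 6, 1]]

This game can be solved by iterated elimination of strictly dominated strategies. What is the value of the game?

1

Column s1 is strictly dominated by s3 for Player II (-4<0, -4<-3, 1<3); eliminate s1.
Row I is strictly dominated by row III (6>4, 1>-4); eliminate I.
Row II is strictly dominated by row III (6>5, 1>-4); eliminate II.
Column s2 is strictly dominated by s3 for Player II (1<6); eliminate s2.
Only (III, s3) remains, with payoff 1.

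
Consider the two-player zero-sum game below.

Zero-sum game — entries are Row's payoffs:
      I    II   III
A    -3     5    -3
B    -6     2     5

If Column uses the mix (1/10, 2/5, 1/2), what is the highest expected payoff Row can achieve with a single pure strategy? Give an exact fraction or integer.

27/10

A: (-3)·(1/10) + (5)·(2/5) + (-3)·(1/2) = 1/5.
B: (-6)·(1/10) + (2)·(2/5) + (5)·(1/2) = 27/10.
The best pure response is B with expected payoff 27/10.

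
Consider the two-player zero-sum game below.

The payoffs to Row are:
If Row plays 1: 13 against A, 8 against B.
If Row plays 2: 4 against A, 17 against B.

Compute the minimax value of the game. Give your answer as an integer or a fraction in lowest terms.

Row minima are 8 and 4, so Row's maximin is 8; column maxima are 13 and 17, so Column's minimax is 13. These differ, so the equilibrium is in mixed strategies.
Let Row play 1 with probability p. Column is indifferent when 13p + 4(1−p) = 8p + 17(1−p), giving p = 13/18.
Let Column play A with probability q. Row is indifferent when 13q + 8(1−q) = 4q + 17(1−q), giving q = 1/2.
The value is 13·(1/2) + (8)·(1/2) = 21/2.

21/2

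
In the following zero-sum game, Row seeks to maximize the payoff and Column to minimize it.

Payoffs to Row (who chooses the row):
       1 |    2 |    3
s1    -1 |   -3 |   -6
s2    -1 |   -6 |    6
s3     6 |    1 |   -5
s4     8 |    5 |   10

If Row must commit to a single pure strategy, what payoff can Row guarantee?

The worst-case payoff for each row is s1: -6, s2: -6, s3: -5, s4: 5.
The best of these is 5.

5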